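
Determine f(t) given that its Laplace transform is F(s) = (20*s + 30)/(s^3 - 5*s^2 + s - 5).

Factor the denominator: s^3 - 5*s^2 + s - 5 = (s - 5)*(s^2 + 1).
Partial fraction decomposition gives [5/(s - 5)] + [-5*s/(s^2 + 1)] + [-5/(s^2 + 1)].
Invert each term: 5/(s - 5) ↔ 5e^(5t); -5·s/(s^2 + 1) ↔ -5cos(t); -5·1/(s^2 + 1) ↔ -5sin(t).

f(t) = 5*exp(5*t) - 5*sin(t) - 5*cos(t)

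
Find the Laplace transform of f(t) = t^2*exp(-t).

L{e^(-t)} = 1/(s + 1).
Then apply L{t^2·g(t)} = (-1)^2 d^2/ds^2[G(s)] with G(s) = 1/(s + 1):
differentiating 2 times and applying the sign gives 2/(s + 1)^3.

2/(s + 1)^3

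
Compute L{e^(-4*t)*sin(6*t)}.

L{sin(6t)} = 6/(s^2 + 36).
By the first shifting theorem, multiplying by e^(-4t) replaces s with s + 4.

6/((s + 4)^2 + 36)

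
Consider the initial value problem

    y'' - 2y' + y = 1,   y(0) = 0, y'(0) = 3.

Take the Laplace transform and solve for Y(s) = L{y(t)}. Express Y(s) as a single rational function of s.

Y(s) = (3*s + 1)/(s^3 - 2*s^2 + s)

Apply the Laplace transform to the equation.
With L{y''} = s^2 Y - s·y(0) - y'(0) and L{y'} = sY - y(0), with y(0) = 0, y'(0) = 3: the LHS transforms to (s^2 - 2*s + 1)Y - (3).
The right side is L{1} = 1/s.
So (s^2 - 2*s + 1)Y = 1/s + (3).
Isolate Y and clear denominators.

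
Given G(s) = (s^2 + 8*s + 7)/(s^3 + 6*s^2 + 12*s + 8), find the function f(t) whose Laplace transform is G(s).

f(t) = -5*t^2*exp(-2*t)/2 + 4*t*exp(-2*t) + exp(-2*t)

Factor the denominator: s^3 + 6*s^2 + 12*s + 8 = (s + 2)^3.
Partial fraction decomposition gives [1/(s + 2)] + [4/(s + 2)^2] + [-5/(s + 2)^3].
Invert each term: 1/(s + 2) ↔ e^(-2t); 4/(s + 2)^2 ↔ 4t·e^(-2t); -5/(s + 2)^3 ↔ (-5/2)t^2·e^(-2t).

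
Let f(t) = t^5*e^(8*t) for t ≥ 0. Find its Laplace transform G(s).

L{t^5} = 5!/s^6 = 120/s^6.
By the first shifting theorem, multiplying by e^(8t) replaces s with s - 8.

G(s) = 120/(s - 8)^6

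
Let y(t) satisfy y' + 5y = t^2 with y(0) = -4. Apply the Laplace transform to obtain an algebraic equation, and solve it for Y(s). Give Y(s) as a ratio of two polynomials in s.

Y(s) = (-4*s^3 + 2)/(s^4 + 5*s^3)

Transform both sides with L{·}.
The derivative rules (L{y'} = sY - y(0) = sY - (-4)) turn the left side into (s + 5)Y - (-4).
The right side is L{t^2} = 2/s^3.
So (s + 5)Y = 2/s^3 + (-4).
Divide through and combine into a single rational function.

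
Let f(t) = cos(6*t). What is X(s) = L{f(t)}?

X(s) = s/(s^2 + 36)

L{cos(6t)} = s/(s^2 + 36).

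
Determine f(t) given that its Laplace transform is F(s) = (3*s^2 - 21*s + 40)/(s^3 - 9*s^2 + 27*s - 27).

f(t) = 2*t^2*exp(3*t) - 3*t*exp(3*t) + 3*exp(3*t)

Factor the denominator: s^3 - 9*s^2 + 27*s - 27 = (s - 3)^3.
Partial fraction decomposition gives [3/(s - 3)] + [-3/(s - 3)^2] + [4/(s - 3)^3].
Invert each term: 3/(s - 3) ↔ 3e^(3t); -3/(s - 3)^2 ↔ -3t·e^(3t); 4/(s - 3)^3 ↔ (2)t^2·e^(3t).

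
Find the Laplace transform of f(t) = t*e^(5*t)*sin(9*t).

18*(s - 5)/(s^2 - 10*s + 106)^2

L{sin(9t)} = 9/(s^2 + 81).
Multiplying by e^(5t) shifts s → s - 5, so L{e^(5*t)*sin(9*t)} = 9/((s - 5)^2 + 81).
Then apply L{t·g(t)} = -d/ds[G(s)] with G(s) = 9/((s - 5)^2 + 81):
differentiating 1 time and applying the sign gives 18*(s - 5)/(s^2 - 10*s + 106)^2.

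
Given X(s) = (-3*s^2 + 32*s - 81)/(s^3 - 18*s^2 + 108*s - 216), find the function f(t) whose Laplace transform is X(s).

f(t) = 3*t^2*exp(6*t)/2 - 4*t*exp(6*t) - 3*exp(6*t)

Factor the denominator: s^3 - 18*s^2 + 108*s - 216 = (s - 6)^3.
Partial fraction decomposition gives [-3/(s - 6)] + [-4/(s - 6)^2] + [3/(s - 6)^3].
Invert each term: -3/(s - 6) ↔ -3e^(6t); -4/(s - 6)^2 ↔ -4t·e^(6t); 3/(s - 6)^3 ↔ (3/2)t^2·e^(6t).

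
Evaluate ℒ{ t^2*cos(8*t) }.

L{cos(8t)} = s/(s^2 + 64).
Then apply L{t^2·g(t)} = (-1)^2 d^2/ds^2[G(s)] with G(s) = s/(s^2 + 64):
differentiating 2 times and applying the sign gives 2*s*(s^2 - 192)/(s^2 + 64)^3.

2*s*(s^2 - 192)/(s^2 + 64)^3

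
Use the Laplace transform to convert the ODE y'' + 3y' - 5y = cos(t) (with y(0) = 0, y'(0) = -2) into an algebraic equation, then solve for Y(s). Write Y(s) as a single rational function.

Transform both sides with L{·}.
Using L{y''} = s^2 Y - s·y(0) - y'(0) and L{y'} = sY - y(0), with y(0) = 0, y'(0) = -2, the left side becomes (s^2 + 3*s - 5)Y - (-2).
The right side is L{cos(t)} = s/(s^2 + 1).
So (s^2 + 3*s - 5)Y = s/(s^2 + 1) + (-2).
Divide through and combine into a single rational function.

Y(s) = (-2*s^2 + s - 2)/(s^4 + 3*s^3 - 4*s^2 + 3*s - 5)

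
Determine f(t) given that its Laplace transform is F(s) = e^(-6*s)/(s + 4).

The factor e^(-6s) signals a time shift by c = 6 (second shifting theorem).
L{e^(-4t)} = 1/(s + 4), so L^-1{1/(s + 4)} = e^(-4*t).
Hence the inverse is u(t - 6) times that function evaluated at t - 6.

f(t) = Heaviside(t - 6)*(exp(-4*t + 24))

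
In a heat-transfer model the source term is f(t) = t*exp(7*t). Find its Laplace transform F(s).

L{e^(7t)} = 1/(s - 7).
Then apply L{t·g(t)} = -d/ds[G(s)] with G(s) = 1/(s - 7):
differentiating 1 time and applying the sign gives (s - 7)^(-2).

F(s) = (s - 7)^(-2)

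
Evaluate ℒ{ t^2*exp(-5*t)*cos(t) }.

2*(s + 5)*(s^2 + 10*s + 22)/(s^2 + 10*s + 26)^3

L{cos(t)} = s/(s^2 + 1).
Multiplying by e^(-5t) shifts s → s + 5, so L{exp(-5*t)*cos(t)} = (s + 5)/((s + 5)^2 + 1).
Then apply L{t^2·g(t)} = (-1)^2 d^2/ds^2[H(s)] with H(s) = (s + 5)/((s + 5)^2 + 1):
differentiating 2 times and applying the sign gives 2*(s + 5)*(s^2 + 10*s + 22)/(s^2 + 10*s + 26)^3.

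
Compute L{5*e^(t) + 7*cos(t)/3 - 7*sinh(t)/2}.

7*s/(3*(s^2 + 1)) - 7/(2*(s^2 - 1)) + 5/(s - 1)

The transform is linear, so treat each term independently.
(-7/2)·[L{sinh(t)} = 1/(s^2 - 1)]; (7/3)·[L{cos(t)} = s/(s^2 + 1)]; (5)·[L{e^(t)} = 1/(s - 1)].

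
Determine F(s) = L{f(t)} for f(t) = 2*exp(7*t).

L{2} = 2/s.
By the first shifting theorem, multiplying by e^(7t) replaces s with s - 7.

F(s) = 2/(s - 7)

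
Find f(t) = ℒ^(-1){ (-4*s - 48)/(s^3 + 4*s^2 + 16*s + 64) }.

Factor the denominator: s^3 + 4*s^2 + 16*s + 64 = (s + 4)*(s^2 + 16).
Partial fraction decomposition gives [-1/(s + 4)] + [s/(s^2 + 16)] + [-8/(s^2 + 16)].
Invert each term: -1/(s + 4) ↔ -e^(-4t); 1·s/(s^2 + 16) ↔ cos(4t); -2·4/(s^2 + 16) ↔ -2sin(4t).

f(t) = -2*sin(4*t) + cos(4*t) - exp(-4*t)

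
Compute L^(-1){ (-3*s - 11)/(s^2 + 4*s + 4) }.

Factor the denominator: s^2 + 4*s + 4 = (s + 2)^2.
Partial fraction decomposition gives [-3/(s + 2)] + [-5/(s + 2)^2].
Invert each term: -3/(s + 2) ↔ -3e^(-2t); -5/(s + 2)^2 ↔ -5t·e^(-2t).

-5*t*exp(-2*t) - 3*exp(-2*t)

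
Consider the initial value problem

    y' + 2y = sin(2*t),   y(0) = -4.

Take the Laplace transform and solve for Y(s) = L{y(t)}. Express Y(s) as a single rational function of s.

Y(s) = (-4*s^2 - 14)/(s^3 + 2*s^2 + 4*s + 8)

Transform both sides with L{·}.
Using L{y'} = sY - y(0) = sY - (-4), the left side becomes (s + 2)Y - (-4).
The right side is L{sin(2*t)} = 2/(s^2 + 4).
So (s + 2)Y = 2/(s^2 + 4) + (-4).
Isolate Y and clear denominators.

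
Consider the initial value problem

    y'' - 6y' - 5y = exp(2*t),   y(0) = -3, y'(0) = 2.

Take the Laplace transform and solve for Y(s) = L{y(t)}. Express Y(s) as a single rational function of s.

Take the Laplace transform of both sides.
The derivative rules (L{y''} = s^2 Y - s·y(0) - y'(0) and L{y'} = sY - y(0), with y(0) = -3, y'(0) = 2) turn the left side into (s^2 - 6*s - 5)Y - (-3*s + 20).
The right side is L{exp(2*t)} = 1/(s - 2).
So (s^2 - 6*s - 5)Y = 1/(s - 2) + (-3*s + 20).
Solve for Y(s) and write it as one ratio of polynomials.

Y(s) = (-3*s^2 + 26*s - 39)/(s^3 - 8*s^2 + 7*s + 10)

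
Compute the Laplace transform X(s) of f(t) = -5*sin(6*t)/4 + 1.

X(s) = -15/(2*(s^2 + 36)) + 1/s

By linearity of the Laplace transform, transform each term separately.
L{1} = 1/s; (-5/4)·[L{sin(6t)} = 6/(s^2 + 36)].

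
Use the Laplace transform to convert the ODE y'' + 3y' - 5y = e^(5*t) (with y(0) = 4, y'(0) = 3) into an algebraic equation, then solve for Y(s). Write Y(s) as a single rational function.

Y(s) = (4*s^2 - 5*s - 74)/(s^3 - 2*s^2 - 20*s + 25)

Transform both sides with L{·}.
The derivative rules (L{y''} = s^2 Y - s·y(0) - y'(0) and L{y'} = sY - y(0), with y(0) = 4, y'(0) = 3) turn the left side into (s^2 + 3*s - 5)Y - (4*s + 15).
The right side is L{e^(5*t)} = 1/(s - 5).
So (s^2 + 3*s - 5)Y = 1/(s - 5) + (4*s + 15).
Solve for Y(s) and write it as one ratio of polynomials.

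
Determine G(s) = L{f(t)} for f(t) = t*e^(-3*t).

G(s) = (s + 3)^(-2)

L{e^(-3t)} = 1/(s + 3).
Then apply L{t·g(t)} = -d/ds[H(s)] with H(s) = 1/(s + 3):
differentiating 1 time and applying the sign gives (s + 3)^(-2).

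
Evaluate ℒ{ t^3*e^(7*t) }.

L{t^3} = 3!/s^4 = 6/s^4.
By the first shifting theorem, multiplying by e^(7t) replaces s with s - 7.

6/(s - 7)^4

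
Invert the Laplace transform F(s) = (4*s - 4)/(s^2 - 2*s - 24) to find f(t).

f(t) = 4*exp(t)*cosh(5*t)

Rewrite the denominator: s^2 - 2*s - 24 = (s - 1)^2 - 25.
The form in (s - 1) signals a first-shifting-theorem factor e^(t).
Since L{cosh(5t)} = s/(s^2 - 25), the inverse is e^(t)*cosh(5*t), scaled by 4.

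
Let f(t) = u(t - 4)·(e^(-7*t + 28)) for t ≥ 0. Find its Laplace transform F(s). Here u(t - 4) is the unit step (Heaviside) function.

By the second shifting theorem, L{u(t - c)·g(t - c)} = e^(-cs)·G(s) with c = 4 and G(s) = L{g(t)}.
L{e^(-7t)} = 1/(s + 7).

F(s) = exp(-4*s)/(s + 7)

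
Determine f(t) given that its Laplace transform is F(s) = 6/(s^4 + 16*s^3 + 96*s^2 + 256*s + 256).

f(t) = t^3*exp(-4*t)

Rewrite the denominator: s^4 + 16*s^3 + 96*s^2 + 256*s + 256 = (s + 4)^4.
The form in (s + 4) signals a first-shifting-theorem factor e^(-4t).
Since L{t^3} = 3!/s^4 = 6/s^4, the inverse is t^3*e^(-4*t).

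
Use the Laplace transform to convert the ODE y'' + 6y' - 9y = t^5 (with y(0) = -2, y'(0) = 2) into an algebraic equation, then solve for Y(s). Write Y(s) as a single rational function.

Take the Laplace transform of both sides.
With L{y''} = s^2 Y - s·y(0) - y'(0) and L{y'} = sY - y(0), with y(0) = -2, y'(0) = 2: the LHS transforms to (s^2 + 6*s - 9)Y - (-2*s - 10).
The right side is L{t^5} = 120/s^6.
So (s^2 + 6*s - 9)Y = 120/s^6 + (-2*s - 10).
Divide through and combine into a single rational function.

Y(s) = (-2*s^7 - 10*s^6 + 120)/(s^8 + 6*s^7 - 9*s^6)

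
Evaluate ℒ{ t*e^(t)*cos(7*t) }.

L{cos(7t)} = s/(s^2 + 49).
Multiplying by e^(t) shifts s → s - 1, so L{e^(t)*cos(7*t)} = (s - 1)/((s - 1)^2 + 49).
Then apply L{t·g(t)} = -d/ds[G(s)] with G(s) = (s - 1)/((s - 1)^2 + 49):
differentiating 1 time and applying the sign gives (s - 8)*(s + 6)/(s^2 - 2*s + 50)^2.

(s - 8)*(s + 6)/(s^2 - 2*s + 50)^2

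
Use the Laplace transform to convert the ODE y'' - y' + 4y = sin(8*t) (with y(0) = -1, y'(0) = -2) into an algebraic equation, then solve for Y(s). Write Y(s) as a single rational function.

Y(s) = (-s^3 - s^2 - 64*s - 56)/(s^4 - s^3 + 68*s^2 - 64*s + 256)

Transform both sides with L{·}.
With L{y''} = s^2 Y - s·y(0) - y'(0) and L{y'} = sY - y(0), with y(0) = -1, y'(0) = -2: the LHS transforms to (s^2 - s + 4)Y - (-s - 1).
The right side is L{sin(8*t)} = 8/(s^2 + 64).
So (s^2 - s + 4)Y = 8/(s^2 + 64) + (-s - 1).
Isolate Y and clear denominators.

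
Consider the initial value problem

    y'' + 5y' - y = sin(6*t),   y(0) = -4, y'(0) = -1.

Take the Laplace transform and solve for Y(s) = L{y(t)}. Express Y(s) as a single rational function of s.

Laplace-transform each side.
The derivative rules (L{y''} = s^2 Y - s·y(0) - y'(0) and L{y'} = sY - y(0), with y(0) = -4, y'(0) = -1) turn the left side into (s^2 + 5*s - 1)Y - (-4*s - 21).
The right side is L{sin(6*t)} = 6/(s^2 + 36).
So (s^2 + 5*s - 1)Y = 6/(s^2 + 36) + (-4*s - 21).
Solve for Y(s) and write it as one ratio of polynomials.

Y(s) = (-4*s^3 - 21*s^2 - 144*s - 750)/(s^4 + 5*s^3 + 35*s^2 + 180*s - 36)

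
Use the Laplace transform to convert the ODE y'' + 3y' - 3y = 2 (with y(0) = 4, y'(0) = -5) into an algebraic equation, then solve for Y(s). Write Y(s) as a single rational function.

Apply the Laplace transform to the equation.
Using L{y''} = s^2 Y - s·y(0) - y'(0) and L{y'} = sY - y(0), with y(0) = 4, y'(0) = -5, the left side becomes (s^2 + 3*s - 3)Y - (4*s + 7).
The right side is L{2} = 2/s.
So (s^2 + 3*s - 3)Y = 2/s + (4*s + 7).
Solve for Y(s) and write it as one ratio of polynomials.

Y(s) = (4*s^2 + 7*s + 2)/(s^3 + 3*s^2 - 3*s)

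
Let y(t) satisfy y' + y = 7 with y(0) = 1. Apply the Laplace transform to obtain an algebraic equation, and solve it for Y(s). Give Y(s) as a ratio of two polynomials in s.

Y(s) = (s + 7)/(s^2 + s)

Apply the Laplace transform to the equation.
The derivative rules (L{y'} = sY - y(0) = sY - 1) turn the left side into (s + 1)Y - (1).
The right side is L{7} = 7/s.
So (s + 1)Y = 7/s + (1).
Divide through and combine into a single rational function.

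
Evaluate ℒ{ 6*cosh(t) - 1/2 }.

Apply the Laplace transform termwise.
(6)·[L{cosh(t)} = s/(s^2 - 1)]; L{-1/2} = (-1/2)/s.

6*s/(s^2 - 1) - 1/(2*s)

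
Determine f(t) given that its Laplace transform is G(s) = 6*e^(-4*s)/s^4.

f(t) = Heaviside(t - 4)*((t - 4)^3)

The factor e^(-4s) signals a time shift by c = 4 (second shifting theorem).
L{t^3} = 3!/s^4 = 6/s^4, so L^-1{6/s^4} = t^3.
Hence the inverse is u(t - 4) times that function evaluated at t - 4.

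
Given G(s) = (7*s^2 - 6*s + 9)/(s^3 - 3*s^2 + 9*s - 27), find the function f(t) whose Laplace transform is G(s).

Factor the denominator: s^3 - 3*s^2 + 9*s - 27 = (s - 3)*(s^2 + 9).
Partial fraction decomposition gives [3/(s - 3)] + [4*s/(s^2 + 9)] + [6/(s^2 + 9)].
Invert each term: 3/(s - 3) ↔ 3e^(3t); 4·s/(s^2 + 9) ↔ 4cos(3t); 2·3/(s^2 + 9) ↔ 2sin(3t).

f(t) = 3*exp(3*t) + 2*sin(3*t) + 4*cos(3*t)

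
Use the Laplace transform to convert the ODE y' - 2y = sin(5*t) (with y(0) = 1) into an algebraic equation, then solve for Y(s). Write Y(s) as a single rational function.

Take the Laplace transform of both sides.
The derivative rules (L{y'} = sY - y(0) = sY - 1) turn the left side into (s - 2)Y - (1).
The right side is L{sin(5*t)} = 5/(s^2 + 25).
So (s - 2)Y = 5/(s^2 + 25) + (1).
Solve for Y(s) and write it as one ratio of polynomials.

Y(s) = (s^2 + 30)/(s^3 - 2*s^2 + 25*s - 50)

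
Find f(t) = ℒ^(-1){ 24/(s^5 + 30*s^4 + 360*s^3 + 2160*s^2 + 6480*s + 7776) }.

f(t) = t^4*exp(-6*t)

Rewrite the denominator: s^5 + 30*s^4 + 360*s^3 + 2160*s^2 + 6480*s + 7776 = (s + 6)^5.
The form in (s + 6) signals a first-shifting-theorem factor e^(-6t).
Since L{t^4} = 4!/s^5 = 24/s^5, the inverse is t^4*e^(-6*t).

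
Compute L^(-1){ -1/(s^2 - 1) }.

Since L{sinh(t)} = 1/(s^2 - 1), the inverse is sinh(t), scaled by -1.

-sinh(t)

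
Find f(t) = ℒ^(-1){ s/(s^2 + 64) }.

Since L{cos(8t)} = s/(s^2 + 64), the inverse is cos(8*t).

f(t) = cos(8*t)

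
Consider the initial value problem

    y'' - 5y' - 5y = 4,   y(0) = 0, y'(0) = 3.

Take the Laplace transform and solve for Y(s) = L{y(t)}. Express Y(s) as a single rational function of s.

Y(s) = (3*s + 4)/(s^3 - 5*s^2 - 5*s)

Transform both sides with L{·}.
The derivative rules (L{y''} = s^2 Y - s·y(0) - y'(0) and L{y'} = sY - y(0), with y(0) = 0, y'(0) = 3) turn the left side into (s^2 - 5*s - 5)Y - (3).
The right side is L{4} = 4/s.
So (s^2 - 5*s - 5)Y = 4/s + (3).
Solve for Y(s) and write it as one ratio of polynomials.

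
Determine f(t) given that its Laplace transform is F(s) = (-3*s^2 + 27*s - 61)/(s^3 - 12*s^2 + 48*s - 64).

f(t) = -t^2*exp(4*t)/2 + 3*t*exp(4*t) - 3*exp(4*t)

Factor the denominator: s^3 - 12*s^2 + 48*s - 64 = (s - 4)^3.
Partial fraction decomposition gives [-3/(s - 4)] + [3/(s - 4)^2] + [-1/(s - 4)^3].
Invert each term: -3/(s - 4) ↔ -3e^(4t); 3/(s - 4)^2 ↔ 3t·e^(4t); -1/(s - 4)^3 ↔ (-1/2)t^2·e^(4t).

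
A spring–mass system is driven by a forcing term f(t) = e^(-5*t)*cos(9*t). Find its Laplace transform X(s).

L{cos(9t)} = s/(s^2 + 81).
By the first shifting theorem, multiplying by e^(-5t) replaces s with s + 5.

X(s) = (s + 5)/((s + 5)^2 + 81)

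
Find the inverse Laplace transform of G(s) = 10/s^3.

Since L{t^2} = 2!/s^3 = 2/s^3, the inverse is t^2, scaled by 5.

5*t^2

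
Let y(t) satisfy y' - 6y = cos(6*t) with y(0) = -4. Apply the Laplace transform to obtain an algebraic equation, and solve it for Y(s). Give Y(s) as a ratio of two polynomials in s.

Y(s) = (-4*s^2 + s - 144)/(s^3 - 6*s^2 + 36*s - 216)

Apply the Laplace transform to the equation.
With L{y'} = sY - y(0) = sY - (-4): the LHS transforms to (s - 6)Y - (-4).
The right side is L{cos(6*t)} = s/(s^2 + 36).
So (s - 6)Y = s/(s^2 + 36) + (-4).
Divide through and combine into a single rational function.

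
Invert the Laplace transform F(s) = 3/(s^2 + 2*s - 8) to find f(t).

Rewrite the denominator: s^2 + 2*s - 8 = (s + 1)^2 - 9.
The form in (s + 1) signals a first-shifting-theorem factor e^(-t).
Since L{sinh(3t)} = 3/(s^2 - 9), the inverse is e^(-t)*sinh(3*t).

f(t) = exp(-t)*sinh(3*t)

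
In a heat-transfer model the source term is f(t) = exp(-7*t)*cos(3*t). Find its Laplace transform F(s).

L{cos(3t)} = s/(s^2 + 9).
By the first shifting theorem, multiplying by e^(-7t) replaces s with s + 7.

F(s) = (s + 7)/((s + 7)^2 + 9)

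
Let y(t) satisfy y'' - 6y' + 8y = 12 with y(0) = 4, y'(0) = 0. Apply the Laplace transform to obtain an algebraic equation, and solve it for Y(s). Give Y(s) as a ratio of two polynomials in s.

Y(s) = (4*s^2 - 24*s + 12)/(s^3 - 6*s^2 + 8*s)

Laplace-transform each side.
Using L{y''} = s^2 Y - s·y(0) - y'(0) and L{y'} = sY - y(0), with y(0) = 4, y'(0) = 0, the left side becomes (s^2 - 6*s + 8)Y - (4*s - 24).
The right side is L{12} = 12/s.
So (s^2 - 6*s + 8)Y = 12/s + (4*s - 24).
Solve for Y(s) and write it as one ratio of polynomials.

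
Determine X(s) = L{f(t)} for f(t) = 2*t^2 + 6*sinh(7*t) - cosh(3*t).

X(s) = -s/(s^2 - 9) + 42/(s^2 - 49) + 4/s^3

By linearity of the Laplace transform, transform each term separately.
(6)·[L{sinh(7t)} = 7/(s^2 - 49)]; (-1)·[L{cosh(3t)} = s/(s^2 - 9)]; (2)·[L{t^2} = 2!/s^3 = 2/s^3].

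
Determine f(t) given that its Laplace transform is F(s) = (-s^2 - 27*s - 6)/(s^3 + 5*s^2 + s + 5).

f(t) = -2*sin(t) - 5*cos(t) + 4*exp(-5*t)

Factor the denominator: s^3 + 5*s^2 + s + 5 = (s + 5)*(s^2 + 1).
Partial fraction decomposition gives [4/(s + 5)] + [-5*s/(s^2 + 1)] + [-2/(s^2 + 1)].
Invert each term: 4/(s + 5) ↔ 4e^(-5t); -5·s/(s^2 + 1) ↔ -5cos(t); -2·1/(s^2 + 1) ↔ -2sin(t).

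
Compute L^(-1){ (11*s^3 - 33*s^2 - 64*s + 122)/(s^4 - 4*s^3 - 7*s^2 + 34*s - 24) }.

exp(4*t) + 5*exp(2*t) + 3*exp(t) + 2*exp(-3*t)

Factor the denominator: s^4 - 4*s^3 - 7*s^2 + 34*s - 24 = (s - 4)*(s - 2)*(s - 1)*(s + 3).
Partial fraction decomposition gives [5/(s - 2)] + [3/(s - 1)] + [1/(s - 4)] + [2/(s + 3)].
Invert each term: 5/(s - 2) ↔ 5e^(2t); 3/(s - 1) ↔ 3e^(t); 1/(s - 4) ↔ e^(4t); 2/(s + 3) ↔ 2e^(-3t).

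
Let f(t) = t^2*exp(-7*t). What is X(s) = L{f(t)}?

L{e^(-7t)} = 1/(s + 7).
Then apply L{t^2·g(t)} = (-1)^2 d^2/ds^2[G(s)] with G(s) = 1/(s + 7):
differentiating 2 times and applying the sign gives 2/(s + 7)^3.

X(s) = 2/(s + 7)^3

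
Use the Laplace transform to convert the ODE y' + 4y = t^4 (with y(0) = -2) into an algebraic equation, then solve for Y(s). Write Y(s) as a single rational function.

Apply the Laplace transform to the equation.
With L{y'} = sY - y(0) = sY - (-2): the LHS transforms to (s + 4)Y - (-2).
The right side is L{t^4} = 24/s^5.
So (s + 4)Y = 24/s^5 + (-2).
Solve for Y(s) and write it as one ratio of polynomials.

Y(s) = (-2*s^5 + 24)/(s^6 + 4*s^5)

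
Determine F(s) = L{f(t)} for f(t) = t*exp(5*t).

L{e^(5t)} = 1/(s - 5).
Then apply L{t·g(t)} = -d/ds[G(s)] with G(s) = 1/(s - 5):
differentiating 1 time and applying the sign gives (s - 5)^(-2).

F(s) = (s - 5)^(-2)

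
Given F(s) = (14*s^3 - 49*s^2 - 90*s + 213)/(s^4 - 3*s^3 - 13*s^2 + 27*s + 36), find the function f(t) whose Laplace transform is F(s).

Factor the denominator: s^4 - 3*s^3 - 13*s^2 + 27*s + 36 = (s - 4)*(s - 3)*(s + 1)*(s + 3).
Partial fraction decomposition gives [6/(s + 1)] + [5/(s - 3)] + [4/(s + 3)] + [-1/(s - 4)].
Invert each term: 6/(s + 1) ↔ 6e^(-t); 5/(s - 3) ↔ 5e^(3t); 4/(s + 3) ↔ 4e^(-3t); -1/(s - 4) ↔ -e^(4t).

f(t) = -exp(4*t) + 5*exp(3*t) + 6*exp(-t) + 4*exp(-3*t)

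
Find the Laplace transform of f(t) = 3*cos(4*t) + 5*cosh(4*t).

Apply the Laplace transform termwise.
(5)·[L{cosh(4t)} = s/(s^2 - 16)]; (3)·[L{cos(4t)} = s/(s^2 + 16)].

3*s/(s^2 + 16) + 5*s/(s^2 - 16)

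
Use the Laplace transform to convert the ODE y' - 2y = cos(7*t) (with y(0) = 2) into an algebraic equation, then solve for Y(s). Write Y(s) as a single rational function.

Y(s) = (2*s^2 + s + 98)/(s^3 - 2*s^2 + 49*s - 98)

Laplace-transform each side.
Using L{y'} = sY - y(0) = sY - 2, the left side becomes (s - 2)Y - (2).
The right side is L{cos(7*t)} = s/(s^2 + 49).
So (s - 2)Y = s/(s^2 + 49) + (2).
Solve for Y(s) and write it as one ratio of polynomials.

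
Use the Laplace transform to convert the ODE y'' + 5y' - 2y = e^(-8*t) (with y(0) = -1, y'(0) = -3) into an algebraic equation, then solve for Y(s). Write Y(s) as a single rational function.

Y(s) = (-s^2 - 16*s - 63)/(s^3 + 13*s^2 + 38*s - 16)

Laplace-transform each side.
The derivative rules (L{y''} = s^2 Y - s·y(0) - y'(0) and L{y'} = sY - y(0), with y(0) = -1, y'(0) = -3) turn the left side into (s^2 + 5*s - 2)Y - (-s - 8).
The right side is L{e^(-8*t)} = 1/(s + 8).
So (s^2 + 5*s - 2)Y = 1/(s + 8) + (-s - 8).
Isolate Y and clear denominators.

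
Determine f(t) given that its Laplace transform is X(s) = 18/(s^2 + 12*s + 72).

Rewrite the denominator: s^2 + 12*s + 72 = (s + 6)^2 + 36.
The form in (s + 6) signals a first-shifting-theorem factor e^(-6t).
Since L{sin(6t)} = 6/(s^2 + 36), the inverse is e^(-6*t)*sin(6*t), scaled by 3.

f(t) = 3*exp(-6*t)*sin(6*t)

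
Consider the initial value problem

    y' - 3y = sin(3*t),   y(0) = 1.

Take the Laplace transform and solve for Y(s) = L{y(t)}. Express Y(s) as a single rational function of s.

Laplace-transform each side.
With L{y'} = sY - y(0) = sY - 1: the LHS transforms to (s - 3)Y - (1).
The right side is L{sin(3*t)} = 3/(s^2 + 9).
So (s - 3)Y = 3/(s^2 + 9) + (1).
Isolate Y and clear denominators.

Y(s) = (s^2 + 12)/(s^3 - 3*s^2 + 9*s - 27)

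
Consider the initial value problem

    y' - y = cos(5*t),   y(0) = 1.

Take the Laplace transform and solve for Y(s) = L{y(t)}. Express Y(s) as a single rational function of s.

Y(s) = (s^2 + s + 25)/(s^3 - s^2 + 25*s - 25)

Take the Laplace transform of both sides.
Using L{y'} = sY - y(0) = sY - 1, the left side becomes (s - 1)Y - (1).
The right side is L{cos(5*t)} = s/(s^2 + 25).
So (s - 1)Y = s/(s^2 + 25) + (1).
Isolate Y and clear denominators.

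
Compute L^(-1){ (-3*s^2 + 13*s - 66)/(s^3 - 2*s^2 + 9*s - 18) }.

Factor the denominator: s^3 - 2*s^2 + 9*s - 18 = (s - 2)*(s^2 + 9).
Partial fraction decomposition gives [-4/(s - 2)] + [s/(s^2 + 9)] + [15/(s^2 + 9)].
Invert each term: -4/(s - 2) ↔ -4e^(2t); 1·s/(s^2 + 9) ↔ cos(3t); 5·3/(s^2 + 9) ↔ 5sin(3t).

-4*exp(2*t) + 5*sin(3*t) + cos(3*t)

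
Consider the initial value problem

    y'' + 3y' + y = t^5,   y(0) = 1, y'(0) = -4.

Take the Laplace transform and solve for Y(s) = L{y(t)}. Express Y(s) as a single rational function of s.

Y(s) = (s^7 - s^6 + 120)/(s^8 + 3*s^7 + s^6)

Take the Laplace transform of both sides.
Using L{y''} = s^2 Y - s·y(0) - y'(0) and L{y'} = sY - y(0), with y(0) = 1, y'(0) = -4, the left side becomes (s^2 + 3*s + 1)Y - (s - 1).
The right side is L{t^5} = 120/s^6.
So (s^2 + 3*s + 1)Y = 120/s^6 + (s - 1).
Isolate Y and clear denominators.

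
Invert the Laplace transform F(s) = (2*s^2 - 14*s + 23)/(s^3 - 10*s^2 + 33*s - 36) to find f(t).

Factor the denominator: s^3 - 10*s^2 + 33*s - 36 = (s - 4)*(s - 3)^2.
Partial fraction decomposition gives [3/(s - 3)] + [(s - 3)^(-2)] + [-1/(s - 4)].
Invert each term: 3/(s - 3) ↔ 3e^(3t); 1/(s - 3)^2 ↔ t·e^(3t); -1/(s - 4) ↔ -e^(4t).

f(t) = t*exp(3*t) - exp(4*t) + 3*exp(3*t)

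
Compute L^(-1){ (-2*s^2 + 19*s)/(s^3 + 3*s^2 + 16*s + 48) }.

4*sin(4*t) + cos(4*t) - 3*exp(-3*t)

Factor the denominator: s^3 + 3*s^2 + 16*s + 48 = (s + 3)*(s^2 + 16).
Partial fraction decomposition gives [-3/(s + 3)] + [s/(s^2 + 16)] + [16/(s^2 + 16)].
Invert each term: -3/(s + 3) ↔ -3e^(-3t); 1·s/(s^2 + 16) ↔ cos(4t); 4·4/(s^2 + 16) ↔ 4sin(4t).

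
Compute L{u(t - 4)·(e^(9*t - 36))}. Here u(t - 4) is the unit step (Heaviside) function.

By the second shifting theorem, L{u(t - c)·g(t - c)} = e^(-cs)·G(s) with c = 4 and G(s) = L{g(t)}.
L{e^(9t)} = 1/(s - 9).

exp(-4*s)/(s - 9)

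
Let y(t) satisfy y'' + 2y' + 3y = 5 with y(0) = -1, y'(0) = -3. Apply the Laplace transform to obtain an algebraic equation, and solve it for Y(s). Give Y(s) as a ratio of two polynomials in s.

Apply the Laplace transform to the equation.
The derivative rules (L{y''} = s^2 Y - s·y(0) - y'(0) and L{y'} = sY - y(0), with y(0) = -1, y'(0) = -3) turn the left side into (s^2 + 2*s + 3)Y - (-s - 5).
The right side is L{5} = 5/s.
So (s^2 + 2*s + 3)Y = 5/s + (-s - 5).
Isolate Y and clear denominators.

Y(s) = (-s^2 - 5*s + 5)/(s^3 + 2*s^2 + 3*s)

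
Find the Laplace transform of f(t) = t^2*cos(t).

2*s*(s^2 - 3)/(s^2 + 1)^3

L{cos(t)} = s/(s^2 + 1).
Then apply L{t^2·g(t)} = (-1)^2 d^2/ds^2[G(s)] with G(s) = s/(s^2 + 1):
differentiating 2 times and applying the sign gives 2*s*(s^2 - 3)/(s^2 + 1)^3.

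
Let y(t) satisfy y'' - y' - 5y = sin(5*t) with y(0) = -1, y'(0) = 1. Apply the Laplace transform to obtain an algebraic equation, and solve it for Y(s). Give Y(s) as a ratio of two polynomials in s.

Take the Laplace transform of both sides.
The derivative rules (L{y''} = s^2 Y - s·y(0) - y'(0) and L{y'} = sY - y(0), with y(0) = -1, y'(0) = 1) turn the left side into (s^2 - s - 5)Y - (-s + 2).
The right side is L{sin(5*t)} = 5/(s^2 + 25).
So (s^2 - s - 5)Y = 5/(s^2 + 25) + (-s + 2).
Isolate Y and clear denominators.

Y(s) = (-s^3 + 2*s^2 - 25*s + 55)/(s^4 - s^3 + 20*s^2 - 25*s - 125)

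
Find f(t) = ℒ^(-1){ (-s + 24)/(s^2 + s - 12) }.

Factor the denominator: s^2 + s - 12 = (s - 3)*(s + 4).
Partial fraction decomposition gives [3/(s - 3)] + [-4/(s + 4)].
Invert each term: 3/(s - 3) ↔ 3e^(3t); -4/(s + 4) ↔ -4e^(-4t).

f(t) = 3*exp(3*t) - 4*exp(-4*t)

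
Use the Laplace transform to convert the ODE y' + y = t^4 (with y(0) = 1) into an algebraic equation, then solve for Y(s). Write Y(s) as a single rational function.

Y(s) = (s^5 + 24)/(s^6 + s^5)

Laplace-transform each side.
With L{y'} = sY - y(0) = sY - 1: the LHS transforms to (s + 1)Y - (1).
The right side is L{t^4} = 24/s^5.
So (s + 1)Y = 24/s^5 + (1).
Isolate Y and clear denominators.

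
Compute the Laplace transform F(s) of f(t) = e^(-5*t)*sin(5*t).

L{sin(5t)} = 5/(s^2 + 25).
By the first shifting theorem, multiplying by e^(-5t) replaces s with s + 5.

F(s) = 5/((s + 5)^2 + 25)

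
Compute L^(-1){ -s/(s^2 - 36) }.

-cosh(6*t)

Since L{cosh(6t)} = s/(s^2 - 36), the inverse is cosh(6*t), scaled by -1.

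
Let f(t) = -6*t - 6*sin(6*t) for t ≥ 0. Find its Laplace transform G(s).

The transform is linear, so treat each term independently.
(-6)·[L{t} = 1!/s^2 = 1/s^2]; (-6)·[L{sin(6t)} = 6/(s^2 + 36)].

G(s) = -36/(s^2 + 36) - 6/s^2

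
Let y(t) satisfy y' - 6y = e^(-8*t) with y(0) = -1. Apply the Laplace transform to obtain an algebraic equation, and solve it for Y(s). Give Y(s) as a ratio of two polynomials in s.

Apply the Laplace transform to the equation.
The derivative rules (L{y'} = sY - y(0) = sY - (-1)) turn the left side into (s - 6)Y - (-1).
The right side is L{e^(-8*t)} = 1/(s + 8).
So (s - 6)Y = 1/(s + 8) + (-1).
Divide through and combine into a single rational function.

Y(s) = (-s - 7)/(s^2 + 2*s - 48)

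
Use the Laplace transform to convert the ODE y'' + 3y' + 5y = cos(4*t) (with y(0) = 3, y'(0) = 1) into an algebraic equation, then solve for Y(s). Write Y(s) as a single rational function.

Y(s) = (3*s^3 + 10*s^2 + 49*s + 160)/(s^4 + 3*s^3 + 21*s^2 + 48*s + 80)

Apply the Laplace transform to the equation.
The derivative rules (L{y''} = s^2 Y - s·y(0) - y'(0) and L{y'} = sY - y(0), with y(0) = 3, y'(0) = 1) turn the left side into (s^2 + 3*s + 5)Y - (3*s + 10).
The right side is L{cos(4*t)} = s/(s^2 + 16).
So (s^2 + 3*s + 5)Y = s/(s^2 + 16) + (3*s + 10).
Solve for Y(s) and write it as one ratio of polynomials.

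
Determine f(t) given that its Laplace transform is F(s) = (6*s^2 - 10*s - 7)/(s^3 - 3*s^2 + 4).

Factor the denominator: s^3 - 3*s^2 + 4 = (s - 2)^2*(s + 1).
Partial fraction decomposition gives [5/(s - 2)] + [-1/(s - 2)^2] + [1/(s + 1)].
Invert each term: 5/(s - 2) ↔ 5e^(2t); -1/(s - 2)^2 ↔ -t·e^(2t); 1/(s + 1) ↔ e^(-t).

f(t) = -t*exp(2*t) + 5*exp(2*t) + exp(-t)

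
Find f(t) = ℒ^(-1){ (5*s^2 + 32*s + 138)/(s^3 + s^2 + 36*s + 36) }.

Factor the denominator: s^3 + s^2 + 36*s + 36 = (s + 1)*(s^2 + 36).
Partial fraction decomposition gives [3/(s + 1)] + [2*s/(s^2 + 36)] + [30/(s^2 + 36)].
Invert each term: 3/(s + 1) ↔ 3e^(-t); 2·s/(s^2 + 36) ↔ 2cos(6t); 5·6/(s^2 + 36) ↔ 5sin(6t).

f(t) = 5*sin(6*t) + 2*cos(6*t) + 3*exp(-t)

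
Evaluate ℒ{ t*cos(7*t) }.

L{cos(7t)} = s/(s^2 + 49).
Then apply L{t·g(t)} = -d/ds[G(s)] with G(s) = s/(s^2 + 49):
differentiating 1 time and applying the sign gives (s - 7)*(s + 7)/(s^2 + 49)^2.

(s - 7)*(s + 7)/(s^2 + 49)^2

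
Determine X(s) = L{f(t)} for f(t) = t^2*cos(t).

L{cos(t)} = s/(s^2 + 1).
Then apply L{t^2·g(t)} = (-1)^2 d^2/ds^2[G(s)] with G(s) = s/(s^2 + 1):
differentiating 2 times and applying the sign gives 2*s*(s^2 - 3)/(s^2 + 1)^3.

X(s) = 2*s*(s^2 - 3)/(s^2 + 1)^3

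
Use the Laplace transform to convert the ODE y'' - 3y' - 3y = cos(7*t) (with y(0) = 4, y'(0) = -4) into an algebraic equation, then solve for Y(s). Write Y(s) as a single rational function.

Y(s) = (4*s^3 - 16*s^2 + 197*s - 784)/(s^4 - 3*s^3 + 46*s^2 - 147*s - 147)

Laplace-transform each side.
Using L{y''} = s^2 Y - s·y(0) - y'(0) and L{y'} = sY - y(0), with y(0) = 4, y'(0) = -4, the left side becomes (s^2 - 3*s - 3)Y - (4*s - 16).
The right side is L{cos(7*t)} = s/(s^2 + 49).
So (s^2 - 3*s - 3)Y = s/(s^2 + 49) + (4*s - 16).
Solve for Y(s) and write it as one ratio of polynomials.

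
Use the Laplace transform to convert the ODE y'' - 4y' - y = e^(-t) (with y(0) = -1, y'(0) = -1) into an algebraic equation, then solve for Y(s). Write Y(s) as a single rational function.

Y(s) = (-s^2 + 2*s + 4)/(s^3 - 3*s^2 - 5*s - 1)

Take the Laplace transform of both sides.
The derivative rules (L{y''} = s^2 Y - s·y(0) - y'(0) and L{y'} = sY - y(0), with y(0) = -1, y'(0) = -1) turn the left side into (s^2 - 4*s - 1)Y - (-s + 3).
The right side is L{e^(-t)} = 1/(s + 1).
So (s^2 - 4*s - 1)Y = 1/(s + 1) + (-s + 3).
Divide through and combine into a single rational function.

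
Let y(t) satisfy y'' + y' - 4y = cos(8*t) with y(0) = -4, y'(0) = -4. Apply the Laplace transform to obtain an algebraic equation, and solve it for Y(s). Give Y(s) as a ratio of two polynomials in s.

Transform both sides with L{·}.
With L{y''} = s^2 Y - s·y(0) - y'(0) and L{y'} = sY - y(0), with y(0) = -4, y'(0) = -4: the LHS transforms to (s^2 + s - 4)Y - (-4*s - 8).
The right side is L{cos(8*t)} = s/(s^2 + 64).
So (s^2 + s - 4)Y = s/(s^2 + 64) + (-4*s - 8).
Solve for Y(s) and write it as one ratio of polynomials.

Y(s) = (-4*s^3 - 8*s^2 - 255*s - 512)/(s^4 + s^3 + 60*s^2 + 64*s - 256)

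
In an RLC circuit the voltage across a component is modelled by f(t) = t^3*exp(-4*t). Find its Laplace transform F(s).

F(s) = 6/(s + 4)^4

L{t^3} = 3!/s^4 = 6/s^4.
By the first shifting theorem, multiplying by e^(-4t) replaces s with s + 4.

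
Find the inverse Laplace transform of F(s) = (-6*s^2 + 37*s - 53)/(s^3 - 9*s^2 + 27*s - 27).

Factor the denominator: s^3 - 9*s^2 + 27*s - 27 = (s - 3)^3.
Partial fraction decomposition gives [-6/(s - 3)] + [(s - 3)^(-2)] + [4/(s - 3)^3].
Invert each term: -6/(s - 3) ↔ -6e^(3t); 1/(s - 3)^2 ↔ t·e^(3t); 4/(s - 3)^3 ↔ (2)t^2·e^(3t).

2*t^2*exp(3*t) + t*exp(3*t) - 6*exp(3*t)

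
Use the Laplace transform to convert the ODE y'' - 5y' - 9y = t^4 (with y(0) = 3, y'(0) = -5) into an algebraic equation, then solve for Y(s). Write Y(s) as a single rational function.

Transform both sides with L{·}.
With L{y''} = s^2 Y - s·y(0) - y'(0) and L{y'} = sY - y(0), with y(0) = 3, y'(0) = -5: the LHS transforms to (s^2 - 5*s - 9)Y - (3*s - 20).
The right side is L{t^4} = 24/s^5.
So (s^2 - 5*s - 9)Y = 24/s^5 + (3*s - 20).
Solve for Y(s) and write it as one ratio of polynomials.

Y(s) = (3*s^6 - 20*s^5 + 24)/(s^7 - 5*s^6 - 9*s^5)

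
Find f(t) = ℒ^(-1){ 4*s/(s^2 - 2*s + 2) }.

f(t) = 4*exp(t)*sin(t) + 4*exp(t)*cos(t)

Complete the square in the denominator: s^2 - 2*s + 2 = (s - 1)^2 + 1^2.
Split the numerator to match: 4*s = 4·(s - 1) + 4·1.
Invert each term: 4·(s - 1)/((s - 1)^2 + 1) ↔ 4e^(t)cos(t); 4·1/((s - 1)^2 + 1) ↔ 4e^(t)sin(t).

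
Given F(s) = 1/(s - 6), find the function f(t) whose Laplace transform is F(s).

f(t) = exp(6*t)

Since L{e^(6t)} = 1/(s - 6), the inverse is e^(6*t).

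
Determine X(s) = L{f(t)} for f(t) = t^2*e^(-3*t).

X(s) = 2/(s + 3)^3

L{e^(-3t)} = 1/(s + 3).
Then apply L{t^2·g(t)} = (-1)^2 d^2/ds^2[G(s)] with G(s) = 1/(s + 3):
differentiating 2 times and applying the sign gives 2/(s + 3)^3.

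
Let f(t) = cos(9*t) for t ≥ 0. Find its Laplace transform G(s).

L{cos(9t)} = s/(s^2 + 81).

G(s) = s/(s^2 + 81)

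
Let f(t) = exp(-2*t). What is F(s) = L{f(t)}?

L{e^(-2t)} = 1/(s + 2).

F(s) = 1/(s + 2)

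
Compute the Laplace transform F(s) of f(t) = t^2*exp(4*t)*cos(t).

L{cos(t)} = s/(s^2 + 1).
Multiplying by e^(4t) shifts s → s - 4, so L{exp(4*t)*cos(t)} = (s - 4)/((s - 4)^2 + 1).
Then apply L{t^2·g(t)} = (-1)^2 d^2/ds^2[G(s)] with G(s) = (s - 4)/((s - 4)^2 + 1):
differentiating 2 times and applying the sign gives 2*(s - 4)*(s^2 - 8*s + 13)/(s^2 - 8*s + 17)^3.

F(s) = 2*(s - 4)*(s^2 - 8*s + 13)/(s^2 - 8*s + 17)^3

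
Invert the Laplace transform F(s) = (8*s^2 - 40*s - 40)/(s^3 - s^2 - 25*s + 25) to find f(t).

Factor the denominator: s^3 - s^2 - 25*s + 25 = (s - 5)*(s - 1)*(s + 5).
Partial fraction decomposition gives [6/(s + 5)] + [-1/(s - 5)] + [3/(s - 1)].
Invert each term: 6/(s + 5) ↔ 6e^(-5t); -1/(s - 5) ↔ -e^(5t); 3/(s - 1) ↔ 3e^(t).

f(t) = -exp(5*t) + 3*exp(t) + 6*exp(-5*t)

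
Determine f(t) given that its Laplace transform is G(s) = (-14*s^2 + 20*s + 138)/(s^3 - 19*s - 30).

f(t) = -2*exp(5*t) - 6*exp(-2*t) - 6*exp(-3*t)

Factor the denominator: s^3 - 19*s - 30 = (s - 5)*(s + 2)*(s + 3).
Partial fraction decomposition gives [-2/(s - 5)] + [-6/(s + 2)] + [-6/(s + 3)].
Invert each term: -2/(s - 5) ↔ -2e^(5t); -6/(s + 2) ↔ -6e^(-2t); -6/(s + 3) ↔ -6e^(-3t).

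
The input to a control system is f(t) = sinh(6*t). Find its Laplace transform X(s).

L{sinh(6t)} = 6/(s^2 - 36).

X(s) = 6/(s^2 - 36)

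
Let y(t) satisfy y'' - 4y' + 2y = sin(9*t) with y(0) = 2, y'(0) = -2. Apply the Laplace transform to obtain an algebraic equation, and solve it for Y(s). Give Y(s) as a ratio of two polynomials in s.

Y(s) = (2*s^3 - 10*s^2 + 162*s - 801)/(s^4 - 4*s^3 + 83*s^2 - 324*s + 162)

Transform both sides with L{·}.
With L{y''} = s^2 Y - s·y(0) - y'(0) and L{y'} = sY - y(0), with y(0) = 2, y'(0) = -2: the LHS transforms to (s^2 - 4*s + 2)Y - (2*s - 10).
The right side is L{sin(9*t)} = 9/(s^2 + 81).
So (s^2 - 4*s + 2)Y = 9/(s^2 + 81) + (2*s - 10).
Solve for Y(s) and write it as one ratio of polynomials.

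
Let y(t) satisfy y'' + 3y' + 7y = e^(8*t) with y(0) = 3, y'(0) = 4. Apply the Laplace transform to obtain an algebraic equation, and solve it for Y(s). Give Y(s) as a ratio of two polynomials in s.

Y(s) = (3*s^2 - 11*s - 103)/(s^3 - 5*s^2 - 17*s - 56)

Laplace-transform each side.
With L{y''} = s^2 Y - s·y(0) - y'(0) and L{y'} = sY - y(0), with y(0) = 3, y'(0) = 4: the LHS transforms to (s^2 + 3*s + 7)Y - (3*s + 13).
The right side is L{e^(8*t)} = 1/(s - 8).
So (s^2 + 3*s + 7)Y = 1/(s - 8) + (3*s + 13).
Solve for Y(s) and write it as one ratio of polynomials.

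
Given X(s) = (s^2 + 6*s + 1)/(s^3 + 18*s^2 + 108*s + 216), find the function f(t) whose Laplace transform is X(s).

f(t) = t^2*exp(-6*t)/2 - 6*t*exp(-6*t) + exp(-6*t)

Factor the denominator: s^3 + 18*s^2 + 108*s + 216 = (s + 6)^3.
Partial fraction decomposition gives [1/(s + 6)] + [-6/(s + 6)^2] + [(s + 6)^(-3)].
Invert each term: 1/(s + 6) ↔ e^(-6t); -6/(s + 6)^2 ↔ -6t·e^(-6t); 1/(s + 6)^3 ↔ (1/2)t^2·e^(-6t).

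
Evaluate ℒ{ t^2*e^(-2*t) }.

L{e^(-2t)} = 1/(s + 2).
Then apply L{t^2·g(t)} = (-1)^2 d^2/ds^2[H(s)] with H(s) = 1/(s + 2):
differentiating 2 times and applying the sign gives 2/(s + 2)^3.

2/(s + 2)^3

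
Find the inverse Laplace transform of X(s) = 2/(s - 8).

Since L{e^(8t)} = 1/(s - 8), the inverse is e^(8*t), scaled by 2.

2*exp(8*t)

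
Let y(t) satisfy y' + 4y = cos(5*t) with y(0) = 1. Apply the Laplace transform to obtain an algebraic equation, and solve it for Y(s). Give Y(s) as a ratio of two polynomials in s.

Laplace-transform each side.
Using L{y'} = sY - y(0) = sY - 1, the left side becomes (s + 4)Y - (1).
The right side is L{cos(5*t)} = s/(s^2 + 25).
So (s + 4)Y = s/(s^2 + 25) + (1).
Divide through and combine into a single rational function.

Y(s) = (s^2 + s + 25)/(s^3 + 4*s^2 + 25*s + 100)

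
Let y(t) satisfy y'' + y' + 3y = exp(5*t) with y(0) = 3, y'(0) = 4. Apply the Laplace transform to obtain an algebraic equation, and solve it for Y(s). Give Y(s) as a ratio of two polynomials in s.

Y(s) = (3*s^2 - 8*s - 34)/(s^3 - 4*s^2 - 2*s - 15)

Laplace-transform each side.
The derivative rules (L{y''} = s^2 Y - s·y(0) - y'(0) and L{y'} = sY - y(0), with y(0) = 3, y'(0) = 4) turn the left side into (s^2 + s + 3)Y - (3*s + 7).
The right side is L{exp(5*t)} = 1/(s - 5).
So (s^2 + s + 3)Y = 1/(s - 5) + (3*s + 7).
Solve for Y(s) and write it as one ratio of polynomials.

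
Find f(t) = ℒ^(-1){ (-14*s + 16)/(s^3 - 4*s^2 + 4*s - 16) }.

Factor the denominator: s^3 - 4*s^2 + 4*s - 16 = (s - 4)*(s^2 + 4).
Partial fraction decomposition gives [-2/(s - 4)] + [2*s/(s^2 + 4)] + [-6/(s^2 + 4)].
Invert each term: -2/(s - 4) ↔ -2e^(4t); 2·s/(s^2 + 4) ↔ 2cos(2t); -3·2/(s^2 + 4) ↔ -3sin(2t).

f(t) = -2*exp(4*t) - 3*sin(2*t) + 2*cos(2*t)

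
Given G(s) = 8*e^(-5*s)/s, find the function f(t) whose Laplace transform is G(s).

The factor e^(-5s) signals a time shift by c = 5 (second shifting theorem).
L{8} = 8/s, so L^-1{8/s} = 8.
Hence the inverse is u(t - 5) times that function evaluated at t - 5.

f(t) = Heaviside(t - 5)*(8)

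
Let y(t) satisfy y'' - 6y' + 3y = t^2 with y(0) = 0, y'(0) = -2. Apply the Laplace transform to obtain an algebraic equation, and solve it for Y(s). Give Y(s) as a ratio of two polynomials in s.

Y(s) = (-2*s^3 + 2)/(s^5 - 6*s^4 + 3*s^3)

Take the Laplace transform of both sides.
With L{y''} = s^2 Y - s·y(0) - y'(0) and L{y'} = sY - y(0), with y(0) = 0, y'(0) = -2: the LHS transforms to (s^2 - 6*s + 3)Y - (-2).
The right side is L{t^2} = 2/s^3.
So (s^2 - 6*s + 3)Y = 2/s^3 + (-2).
Solve for Y(s) and write it as one ratio of polynomials.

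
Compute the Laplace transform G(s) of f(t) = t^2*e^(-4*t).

G(s) = 2/(s + 4)^3

L{e^(-4t)} = 1/(s + 4).
Then apply L{t^2·g(t)} = (-1)^2 d^2/ds^2[H(s)] with H(s) = 1/(s + 4):
differentiating 2 times and applying the sign gives 2/(s + 4)^3.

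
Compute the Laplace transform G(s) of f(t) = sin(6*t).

G(s) = 6/(s^2 + 36)

L{sin(6t)} = 6/(s^2 + 36).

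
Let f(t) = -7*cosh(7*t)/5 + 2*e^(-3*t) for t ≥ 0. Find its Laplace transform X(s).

Apply the Laplace transform termwise.
(2)·[L{e^(-3t)} = 1/(s + 3)]; (-7/5)·[L{cosh(7t)} = s/(s^2 - 49)].

X(s) = -7*s/(5*(s^2 - 49)) + 2/(s + 3)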